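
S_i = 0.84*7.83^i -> [0.84, 6.58, 51.5, 403.24, 3157.38]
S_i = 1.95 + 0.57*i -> [1.95, 2.52, 3.09, 3.66, 4.23]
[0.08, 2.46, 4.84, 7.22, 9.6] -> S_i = 0.08 + 2.38*i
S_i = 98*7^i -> [98, 686, 4802, 33614, 235298]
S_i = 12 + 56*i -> [12, 68, 124, 180, 236]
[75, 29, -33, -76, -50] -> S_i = Random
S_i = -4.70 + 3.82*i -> [-4.7, -0.88, 2.94, 6.76, 10.58]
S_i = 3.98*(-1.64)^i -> [3.98, -6.53, 10.7, -17.56, 28.79]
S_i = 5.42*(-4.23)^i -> [5.42, -22.93, 96.98, -410.22, 1735.24]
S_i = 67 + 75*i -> [67, 142, 217, 292, 367]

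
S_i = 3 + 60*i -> [3, 63, 123, 183, 243]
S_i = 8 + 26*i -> [8, 34, 60, 86, 112]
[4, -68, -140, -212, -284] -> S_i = 4 + -72*i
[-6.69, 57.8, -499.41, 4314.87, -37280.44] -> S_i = -6.69*(-8.64)^i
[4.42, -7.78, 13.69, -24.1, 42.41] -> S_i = 4.42*(-1.76)^i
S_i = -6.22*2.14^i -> [-6.22, -13.31, -28.49, -60.96, -130.45]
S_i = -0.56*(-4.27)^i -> [-0.56, 2.39, -10.21, 43.6, -186.17]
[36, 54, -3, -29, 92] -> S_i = Random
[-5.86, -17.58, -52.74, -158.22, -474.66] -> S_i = -5.86*3.00^i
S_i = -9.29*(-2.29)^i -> [-9.29, 21.27, -48.72, 111.56, -255.48]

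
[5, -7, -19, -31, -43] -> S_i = 5 + -12*i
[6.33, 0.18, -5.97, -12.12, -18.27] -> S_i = 6.33 + -6.15*i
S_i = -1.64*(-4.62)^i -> [-1.64, 7.58, -35.0, 161.72, -747.16]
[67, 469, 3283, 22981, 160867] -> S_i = 67*7^i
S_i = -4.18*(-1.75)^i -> [-4.18, 7.32, -12.8, 22.4, -39.2]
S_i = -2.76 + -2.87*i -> [-2.76, -5.63, -8.5, -11.37, -14.24]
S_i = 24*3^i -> [24, 72, 216, 648, 1944]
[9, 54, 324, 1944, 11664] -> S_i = 9*6^i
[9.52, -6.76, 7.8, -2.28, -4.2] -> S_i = Random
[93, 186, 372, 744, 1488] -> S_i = 93*2^i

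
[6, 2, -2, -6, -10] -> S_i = 6 + -4*i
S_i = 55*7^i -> [55, 385, 2695, 18865, 132055]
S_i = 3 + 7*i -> [3, 10, 17, 24, 31]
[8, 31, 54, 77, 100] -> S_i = 8 + 23*i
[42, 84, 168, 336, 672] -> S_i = 42*2^i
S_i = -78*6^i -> [-78, -468, -2808, -16848, -101088]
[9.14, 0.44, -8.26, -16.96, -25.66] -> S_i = 9.14 + -8.70*i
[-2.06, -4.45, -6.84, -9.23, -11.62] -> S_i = -2.06 + -2.39*i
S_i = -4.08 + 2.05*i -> [-4.08, -2.03, 0.02, 2.07, 4.12]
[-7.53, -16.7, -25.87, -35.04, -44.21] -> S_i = -7.53 + -9.17*i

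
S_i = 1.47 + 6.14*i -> [1.47, 7.61, 13.75, 19.89, 26.03]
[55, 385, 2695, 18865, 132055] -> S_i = 55*7^i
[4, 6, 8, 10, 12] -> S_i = 4 + 2*i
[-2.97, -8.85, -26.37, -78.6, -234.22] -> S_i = -2.97*2.98^i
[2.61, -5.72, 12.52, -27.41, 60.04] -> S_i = 2.61*(-2.19)^i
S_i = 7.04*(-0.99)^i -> [7.04, -6.97, 6.9, -6.83, 6.76]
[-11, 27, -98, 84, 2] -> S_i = Random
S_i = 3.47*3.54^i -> [3.47, 12.28, 43.48, 153.94, 544.93]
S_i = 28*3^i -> [28, 84, 252, 756, 2268]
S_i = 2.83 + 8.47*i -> [2.83, 11.3, 19.77, 28.24, 36.71]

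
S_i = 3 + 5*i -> [3, 8, 13, 18, 23]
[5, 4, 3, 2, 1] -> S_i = 5 + -1*i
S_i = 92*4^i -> [92, 368, 1472, 5888, 23552]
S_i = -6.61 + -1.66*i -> [-6.61, -8.27, -9.93, -11.59, -13.25]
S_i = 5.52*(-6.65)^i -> [5.52, -36.71, 244.11, -1623.32, 10795.07]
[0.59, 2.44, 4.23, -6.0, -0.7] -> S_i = Random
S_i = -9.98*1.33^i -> [-9.98, -13.27, -17.65, -23.48, -31.23]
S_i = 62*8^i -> [62, 496, 3968, 31744, 253952]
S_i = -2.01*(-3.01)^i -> [-2.01, 6.05, -18.21, 54.81, -164.99]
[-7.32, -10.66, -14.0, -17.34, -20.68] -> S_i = -7.32 + -3.34*i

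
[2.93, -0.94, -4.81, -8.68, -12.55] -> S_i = 2.93 + -3.87*i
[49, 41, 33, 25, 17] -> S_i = 49 + -8*i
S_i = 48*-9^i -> [48, -432, 3888, -34992, 314928]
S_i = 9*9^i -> [9, 81, 729, 6561, 59049]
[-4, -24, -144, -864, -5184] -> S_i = -4*6^i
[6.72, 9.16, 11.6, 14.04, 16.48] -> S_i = 6.72 + 2.44*i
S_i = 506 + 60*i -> [506, 566, 626, 686, 746]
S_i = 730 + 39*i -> [730, 769, 808, 847, 886]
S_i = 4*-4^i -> [4, -16, 64, -256, 1024]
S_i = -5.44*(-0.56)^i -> [-5.44, 3.05, -1.71, 0.96, -0.53]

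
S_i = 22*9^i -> [22, 198, 1782, 16038, 144342]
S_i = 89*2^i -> [89, 178, 356, 712, 1424]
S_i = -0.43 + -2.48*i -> [-0.43, -2.91, -5.39, -7.87, -10.35]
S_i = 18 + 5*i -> [18, 23, 28, 33, 38]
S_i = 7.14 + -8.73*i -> [7.14, -1.59, -10.32, -19.05, -27.78]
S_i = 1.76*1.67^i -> [1.76, 2.94, 4.91, 8.2, 13.69]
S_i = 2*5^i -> [2, 10, 50, 250, 1250]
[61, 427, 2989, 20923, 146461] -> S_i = 61*7^i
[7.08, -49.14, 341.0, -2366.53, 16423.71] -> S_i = 7.08*(-6.94)^i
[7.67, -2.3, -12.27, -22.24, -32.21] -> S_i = 7.67 + -9.97*i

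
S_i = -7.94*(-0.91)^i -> [-7.94, 7.23, -6.58, 5.98, -5.44]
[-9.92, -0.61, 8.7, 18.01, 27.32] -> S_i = -9.92 + 9.31*i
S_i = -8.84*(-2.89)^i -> [-8.84, 25.55, -73.83, 213.38, -616.66]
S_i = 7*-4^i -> [7, -28, 112, -448, 1792]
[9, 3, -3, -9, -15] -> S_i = 9 + -6*i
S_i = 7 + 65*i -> [7, 72, 137, 202, 267]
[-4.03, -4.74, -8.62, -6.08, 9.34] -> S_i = Random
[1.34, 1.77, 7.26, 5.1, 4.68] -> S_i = Random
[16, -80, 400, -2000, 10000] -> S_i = 16*-5^i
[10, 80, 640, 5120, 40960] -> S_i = 10*8^i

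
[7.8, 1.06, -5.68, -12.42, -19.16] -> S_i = 7.80 + -6.74*i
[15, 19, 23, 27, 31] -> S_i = 15 + 4*i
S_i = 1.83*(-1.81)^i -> [1.83, -3.31, 6.0, -10.85, 19.64]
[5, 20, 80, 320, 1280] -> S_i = 5*4^i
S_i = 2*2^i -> [2, 4, 8, 16, 32]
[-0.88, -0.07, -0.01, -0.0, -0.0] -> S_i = -0.88*0.08^i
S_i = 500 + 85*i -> [500, 585, 670, 755, 840]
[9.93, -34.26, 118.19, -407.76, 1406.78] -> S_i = 9.93*(-3.45)^i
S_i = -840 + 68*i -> [-840, -772, -704, -636, -568]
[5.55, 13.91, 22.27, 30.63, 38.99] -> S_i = 5.55 + 8.36*i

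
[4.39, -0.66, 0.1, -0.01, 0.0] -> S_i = 4.39*(-0.15)^i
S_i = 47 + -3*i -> [47, 44, 41, 38, 35]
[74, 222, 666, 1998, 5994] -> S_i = 74*3^i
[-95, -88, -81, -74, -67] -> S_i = -95 + 7*i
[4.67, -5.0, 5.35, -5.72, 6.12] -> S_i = 4.67*(-1.07)^i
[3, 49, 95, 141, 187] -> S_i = 3 + 46*i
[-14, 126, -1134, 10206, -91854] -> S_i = -14*-9^i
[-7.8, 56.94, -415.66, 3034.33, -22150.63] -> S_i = -7.80*(-7.30)^i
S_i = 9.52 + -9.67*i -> [9.52, -0.15, -9.82, -19.49, -29.16]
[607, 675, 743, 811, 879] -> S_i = 607 + 68*i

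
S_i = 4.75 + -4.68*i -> [4.75, 0.07, -4.61, -9.29, -13.97]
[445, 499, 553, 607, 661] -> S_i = 445 + 54*i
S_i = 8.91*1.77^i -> [8.91, 15.77, 27.91, 49.41, 87.45]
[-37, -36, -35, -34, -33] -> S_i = -37 + 1*i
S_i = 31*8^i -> [31, 248, 1984, 15872, 126976]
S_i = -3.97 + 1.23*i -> [-3.97, -2.74, -1.51, -0.28, 0.95]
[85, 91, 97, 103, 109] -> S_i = 85 + 6*i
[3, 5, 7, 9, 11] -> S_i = 3 + 2*i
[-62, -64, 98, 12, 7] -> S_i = Random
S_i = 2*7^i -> [2, 14, 98, 686, 4802]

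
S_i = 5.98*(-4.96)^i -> [5.98, -29.66, 147.12, -729.7, 3619.33]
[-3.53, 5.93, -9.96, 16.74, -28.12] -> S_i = -3.53*(-1.68)^i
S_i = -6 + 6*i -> [-6, 0, 6, 12, 18]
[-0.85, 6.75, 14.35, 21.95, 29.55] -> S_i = -0.85 + 7.60*i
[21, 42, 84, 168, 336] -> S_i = 21*2^i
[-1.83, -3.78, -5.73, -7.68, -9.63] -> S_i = -1.83 + -1.95*i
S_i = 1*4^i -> [1, 4, 16, 64, 256]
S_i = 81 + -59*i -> [81, 22, -37, -96, -155]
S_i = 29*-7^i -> [29, -203, 1421, -9947, 69629]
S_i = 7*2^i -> [7, 14, 28, 56, 112]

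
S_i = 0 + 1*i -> [0, 1, 2, 3, 4]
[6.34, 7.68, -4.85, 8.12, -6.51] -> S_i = Random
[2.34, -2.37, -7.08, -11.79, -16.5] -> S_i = 2.34 + -4.71*i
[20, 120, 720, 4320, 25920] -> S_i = 20*6^i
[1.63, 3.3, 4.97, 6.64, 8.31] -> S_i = 1.63 + 1.67*i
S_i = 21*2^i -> [21, 42, 84, 168, 336]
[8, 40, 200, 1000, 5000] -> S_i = 8*5^i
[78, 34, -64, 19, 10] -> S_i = Random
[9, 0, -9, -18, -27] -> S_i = 9 + -9*i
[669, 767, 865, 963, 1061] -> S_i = 669 + 98*i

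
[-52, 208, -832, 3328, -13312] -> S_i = -52*-4^i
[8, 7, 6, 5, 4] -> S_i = 8 + -1*i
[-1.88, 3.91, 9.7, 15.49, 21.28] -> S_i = -1.88 + 5.79*i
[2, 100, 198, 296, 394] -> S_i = 2 + 98*i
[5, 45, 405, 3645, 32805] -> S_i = 5*9^i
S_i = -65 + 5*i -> [-65, -60, -55, -50, -45]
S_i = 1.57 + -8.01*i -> [1.57, -6.44, -14.45, -22.46, -30.47]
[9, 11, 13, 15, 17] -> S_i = 9 + 2*i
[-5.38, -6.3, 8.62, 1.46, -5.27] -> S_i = Random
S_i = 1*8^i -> [1, 8, 64, 512, 4096]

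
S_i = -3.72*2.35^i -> [-3.72, -8.74, -20.54, -48.28, -113.45]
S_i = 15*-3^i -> [15, -45, 135, -405, 1215]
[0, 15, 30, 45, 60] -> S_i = 0 + 15*i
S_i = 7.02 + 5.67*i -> [7.02, 12.69, 18.36, 24.03, 29.7]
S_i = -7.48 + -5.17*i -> [-7.48, -12.65, -17.82, -22.99, -28.16]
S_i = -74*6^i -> [-74, -444, -2664, -15984, -95904]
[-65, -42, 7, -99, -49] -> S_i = Random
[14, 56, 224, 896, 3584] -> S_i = 14*4^i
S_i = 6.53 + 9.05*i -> [6.53, 15.58, 24.63, 33.68, 42.73]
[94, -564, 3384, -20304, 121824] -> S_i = 94*-6^i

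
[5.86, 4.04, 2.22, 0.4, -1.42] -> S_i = 5.86 + -1.82*i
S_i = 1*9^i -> [1, 9, 81, 729, 6561]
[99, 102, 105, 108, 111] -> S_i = 99 + 3*i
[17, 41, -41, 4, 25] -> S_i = Random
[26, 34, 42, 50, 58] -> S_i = 26 + 8*i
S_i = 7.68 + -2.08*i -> [7.68, 5.6, 3.52, 1.44, -0.64]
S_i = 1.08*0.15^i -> [1.08, 0.16, 0.02, 0.0, 0.0]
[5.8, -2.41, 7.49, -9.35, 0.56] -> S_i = Random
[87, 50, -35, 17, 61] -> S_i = Random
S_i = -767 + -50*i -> [-767, -817, -867, -917, -967]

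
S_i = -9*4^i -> [-9, -36, -144, -576, -2304]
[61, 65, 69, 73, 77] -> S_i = 61 + 4*i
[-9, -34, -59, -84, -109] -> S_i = -9 + -25*i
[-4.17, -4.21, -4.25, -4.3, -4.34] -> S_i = -4.17*1.01^i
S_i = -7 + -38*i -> [-7, -45, -83, -121, -159]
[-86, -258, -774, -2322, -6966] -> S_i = -86*3^i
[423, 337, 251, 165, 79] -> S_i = 423 + -86*i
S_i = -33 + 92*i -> [-33, 59, 151, 243, 335]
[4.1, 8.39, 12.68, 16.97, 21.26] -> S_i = 4.10 + 4.29*i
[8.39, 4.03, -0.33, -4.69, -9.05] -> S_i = 8.39 + -4.36*i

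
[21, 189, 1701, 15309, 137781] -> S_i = 21*9^i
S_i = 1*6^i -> [1, 6, 36, 216, 1296]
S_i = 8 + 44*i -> [8, 52, 96, 140, 184]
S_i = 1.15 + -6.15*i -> [1.15, -5.0, -11.15, -17.3, -23.45]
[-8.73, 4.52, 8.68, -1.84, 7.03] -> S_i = Random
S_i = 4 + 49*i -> [4, 53, 102, 151, 200]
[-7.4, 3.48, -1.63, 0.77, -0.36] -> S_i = -7.40*(-0.47)^i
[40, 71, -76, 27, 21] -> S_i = Random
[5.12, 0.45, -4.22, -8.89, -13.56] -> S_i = 5.12 + -4.67*i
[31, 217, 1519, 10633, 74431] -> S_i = 31*7^i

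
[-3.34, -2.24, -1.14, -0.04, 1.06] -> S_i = -3.34 + 1.10*i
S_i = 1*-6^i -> [1, -6, 36, -216, 1296]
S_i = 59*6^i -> [59, 354, 2124, 12744, 76464]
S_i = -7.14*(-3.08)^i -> [-7.14, 21.99, -67.73, 208.62, -642.54]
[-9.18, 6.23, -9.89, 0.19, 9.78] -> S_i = Random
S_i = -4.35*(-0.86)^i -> [-4.35, 3.74, -3.22, 2.77, -2.38]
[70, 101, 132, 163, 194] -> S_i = 70 + 31*i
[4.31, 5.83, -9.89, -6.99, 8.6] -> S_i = Random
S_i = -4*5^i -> [-4, -20, -100, -500, -2500]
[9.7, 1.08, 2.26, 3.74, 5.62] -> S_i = Random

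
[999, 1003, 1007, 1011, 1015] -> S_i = 999 + 4*i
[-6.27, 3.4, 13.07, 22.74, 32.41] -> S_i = -6.27 + 9.67*i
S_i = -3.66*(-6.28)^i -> [-3.66, 22.98, -144.34, 906.48, -5692.72]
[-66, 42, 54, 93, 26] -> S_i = Random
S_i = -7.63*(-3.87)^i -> [-7.63, 29.53, -114.27, 442.24, -1711.47]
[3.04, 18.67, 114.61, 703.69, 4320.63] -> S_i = 3.04*6.14^i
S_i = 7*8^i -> [7, 56, 448, 3584, 28672]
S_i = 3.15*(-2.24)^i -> [3.15, -7.06, 15.81, -35.4, 79.31]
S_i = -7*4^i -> [-7, -28, -112, -448, -1792]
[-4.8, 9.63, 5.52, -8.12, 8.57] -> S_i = Random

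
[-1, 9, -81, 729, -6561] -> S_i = -1*-9^i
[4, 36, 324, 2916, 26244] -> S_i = 4*9^i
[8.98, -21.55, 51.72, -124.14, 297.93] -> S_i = 8.98*(-2.40)^i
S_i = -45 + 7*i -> [-45, -38, -31, -24, -17]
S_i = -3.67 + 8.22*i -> [-3.67, 4.55, 12.77, 20.99, 29.21]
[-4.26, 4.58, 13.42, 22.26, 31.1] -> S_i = -4.26 + 8.84*i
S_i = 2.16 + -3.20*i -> [2.16, -1.04, -4.24, -7.44, -10.64]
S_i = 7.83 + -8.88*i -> [7.83, -1.05, -9.93, -18.81, -27.69]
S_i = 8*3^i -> [8, 24, 72, 216, 648]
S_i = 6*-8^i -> [6, -48, 384, -3072, 24576]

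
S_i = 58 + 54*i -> [58, 112, 166, 220, 274]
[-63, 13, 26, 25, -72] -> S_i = Random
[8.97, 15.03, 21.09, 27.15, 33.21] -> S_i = 8.97 + 6.06*i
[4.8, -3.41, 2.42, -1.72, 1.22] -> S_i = 4.80*(-0.71)^i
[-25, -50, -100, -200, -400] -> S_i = -25*2^i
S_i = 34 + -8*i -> [34, 26, 18, 10, 2]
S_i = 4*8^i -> [4, 32, 256, 2048, 16384]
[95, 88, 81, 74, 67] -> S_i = 95 + -7*i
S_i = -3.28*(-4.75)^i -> [-3.28, 15.58, -74.0, 351.52, -1669.74]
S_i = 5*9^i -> [5, 45, 405, 3645, 32805]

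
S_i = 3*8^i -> [3, 24, 192, 1536, 12288]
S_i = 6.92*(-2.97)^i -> [6.92, -20.55, 61.04, -181.29, 538.43]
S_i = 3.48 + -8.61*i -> [3.48, -5.13, -13.74, -22.35, -30.96]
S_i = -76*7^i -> [-76, -532, -3724, -26068, -182476]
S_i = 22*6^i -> [22, 132, 792, 4752, 28512]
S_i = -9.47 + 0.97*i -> [-9.47, -8.5, -7.53, -6.56, -5.59]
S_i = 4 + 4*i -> [4, 8, 12, 16, 20]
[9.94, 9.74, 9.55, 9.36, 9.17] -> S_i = 9.94*0.98^i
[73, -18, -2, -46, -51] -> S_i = Random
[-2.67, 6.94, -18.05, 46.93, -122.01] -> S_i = -2.67*(-2.60)^i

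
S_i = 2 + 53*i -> [2, 55, 108, 161, 214]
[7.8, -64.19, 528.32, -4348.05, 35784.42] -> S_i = 7.80*(-8.23)^i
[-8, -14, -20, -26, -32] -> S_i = -8 + -6*i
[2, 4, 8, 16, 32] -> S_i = 2*2^i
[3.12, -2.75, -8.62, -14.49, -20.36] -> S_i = 3.12 + -5.87*i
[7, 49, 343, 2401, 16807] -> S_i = 7*7^i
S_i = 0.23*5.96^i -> [0.23, 1.37, 8.17, 48.69, 290.21]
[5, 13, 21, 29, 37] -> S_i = 5 + 8*i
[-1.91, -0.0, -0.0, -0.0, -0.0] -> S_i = -1.91*0.00^i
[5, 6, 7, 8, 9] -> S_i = 5 + 1*i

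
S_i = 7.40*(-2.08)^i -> [7.4, -15.39, 32.02, -66.59, 138.51]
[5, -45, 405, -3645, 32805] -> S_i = 5*-9^i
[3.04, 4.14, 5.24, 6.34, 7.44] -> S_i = 3.04 + 1.10*i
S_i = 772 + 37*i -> [772, 809, 846, 883, 920]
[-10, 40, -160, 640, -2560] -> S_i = -10*-4^i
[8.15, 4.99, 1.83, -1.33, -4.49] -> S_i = 8.15 + -3.16*i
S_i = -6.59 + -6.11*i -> [-6.59, -12.7, -18.81, -24.92, -31.03]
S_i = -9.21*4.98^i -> [-9.21, -45.87, -228.41, -1137.49, -5664.7]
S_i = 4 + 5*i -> [4, 9, 14, 19, 24]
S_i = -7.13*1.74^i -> [-7.13, -12.41, -21.59, -37.56, -65.36]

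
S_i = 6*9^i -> [6, 54, 486, 4374, 39366]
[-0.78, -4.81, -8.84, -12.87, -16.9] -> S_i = -0.78 + -4.03*i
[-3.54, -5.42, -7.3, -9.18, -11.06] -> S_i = -3.54 + -1.88*i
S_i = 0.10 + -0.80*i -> [0.1, -0.7, -1.5, -2.3, -3.1]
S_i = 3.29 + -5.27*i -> [3.29, -1.98, -7.25, -12.52, -17.79]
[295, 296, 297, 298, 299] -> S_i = 295 + 1*i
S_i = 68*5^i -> [68, 340, 1700, 8500, 42500]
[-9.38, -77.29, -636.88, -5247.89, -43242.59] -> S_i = -9.38*8.24^i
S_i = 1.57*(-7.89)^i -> [1.57, -12.39, 97.74, -771.14, 6084.26]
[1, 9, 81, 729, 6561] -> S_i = 1*9^i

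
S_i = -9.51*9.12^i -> [-9.51, -86.73, -790.99, -7213.82, -65790.0]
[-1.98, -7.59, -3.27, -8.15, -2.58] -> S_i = Random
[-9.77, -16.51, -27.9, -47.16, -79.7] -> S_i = -9.77*1.69^i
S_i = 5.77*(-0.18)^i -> [5.77, -1.04, 0.19, -0.03, 0.01]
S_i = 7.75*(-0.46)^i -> [7.75, -3.56, 1.64, -0.75, 0.35]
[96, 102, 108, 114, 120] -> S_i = 96 + 6*i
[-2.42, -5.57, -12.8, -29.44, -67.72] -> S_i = -2.42*2.30^i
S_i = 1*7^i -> [1, 7, 49, 343, 2401]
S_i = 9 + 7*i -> [9, 16, 23, 30, 37]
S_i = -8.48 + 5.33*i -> [-8.48, -3.15, 2.18, 7.51, 12.84]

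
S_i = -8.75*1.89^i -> [-8.75, -16.54, -31.26, -59.07, -111.65]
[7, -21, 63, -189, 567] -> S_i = 7*-3^i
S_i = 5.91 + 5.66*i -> [5.91, 11.57, 17.23, 22.89, 28.55]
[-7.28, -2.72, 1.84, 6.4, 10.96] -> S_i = -7.28 + 4.56*i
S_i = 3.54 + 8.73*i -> [3.54, 12.27, 21.0, 29.73, 38.46]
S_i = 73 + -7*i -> [73, 66, 59, 52, 45]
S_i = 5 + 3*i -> [5, 8, 11, 14, 17]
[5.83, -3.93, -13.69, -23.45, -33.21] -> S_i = 5.83 + -9.76*i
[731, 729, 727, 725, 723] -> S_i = 731 + -2*i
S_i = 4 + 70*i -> [4, 74, 144, 214, 284]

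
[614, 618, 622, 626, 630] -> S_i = 614 + 4*i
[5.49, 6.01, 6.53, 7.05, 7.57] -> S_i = 5.49 + 0.52*i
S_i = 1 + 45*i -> [1, 46, 91, 136, 181]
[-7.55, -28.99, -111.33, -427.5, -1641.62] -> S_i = -7.55*3.84^i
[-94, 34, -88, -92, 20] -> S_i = Random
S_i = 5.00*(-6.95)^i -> [5.0, -34.75, 241.51, -1678.51, 11665.66]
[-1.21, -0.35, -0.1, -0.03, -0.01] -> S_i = -1.21*0.29^i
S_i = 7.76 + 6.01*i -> [7.76, 13.77, 19.78, 25.79, 31.8]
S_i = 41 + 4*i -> [41, 45, 49, 53, 57]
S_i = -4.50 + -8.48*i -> [-4.5, -12.98, -21.46, -29.94, -38.42]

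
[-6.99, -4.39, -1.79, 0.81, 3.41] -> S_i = -6.99 + 2.60*i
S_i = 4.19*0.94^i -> [4.19, 3.94, 3.7, 3.48, 3.27]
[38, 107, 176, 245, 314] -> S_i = 38 + 69*i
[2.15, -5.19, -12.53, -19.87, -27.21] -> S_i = 2.15 + -7.34*i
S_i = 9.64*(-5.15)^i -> [9.64, -49.65, 255.68, -1316.74, 6781.19]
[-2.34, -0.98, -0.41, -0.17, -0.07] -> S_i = -2.34*0.42^i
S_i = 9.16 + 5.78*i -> [9.16, 14.94, 20.72, 26.5, 32.28]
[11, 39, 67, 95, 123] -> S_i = 11 + 28*i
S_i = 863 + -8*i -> [863, 855, 847, 839, 831]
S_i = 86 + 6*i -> [86, 92, 98, 104, 110]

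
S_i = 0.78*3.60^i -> [0.78, 2.81, 10.11, 36.39, 131.01]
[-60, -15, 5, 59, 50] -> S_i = Random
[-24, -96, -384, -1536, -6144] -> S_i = -24*4^i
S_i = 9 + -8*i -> [9, 1, -7, -15, -23]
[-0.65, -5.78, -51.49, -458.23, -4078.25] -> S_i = -0.65*8.90^i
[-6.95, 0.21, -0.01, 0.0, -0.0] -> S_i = -6.95*(-0.03)^i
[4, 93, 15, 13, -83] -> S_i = Random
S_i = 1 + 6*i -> [1, 7, 13, 19, 25]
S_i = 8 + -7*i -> [8, 1, -6, -13, -20]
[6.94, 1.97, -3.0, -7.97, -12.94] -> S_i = 6.94 + -4.97*i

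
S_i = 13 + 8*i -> [13, 21, 29, 37, 45]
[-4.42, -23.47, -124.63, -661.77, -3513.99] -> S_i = -4.42*5.31^i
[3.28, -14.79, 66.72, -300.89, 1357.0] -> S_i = 3.28*(-4.51)^i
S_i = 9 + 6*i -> [9, 15, 21, 27, 33]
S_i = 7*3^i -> [7, 21, 63, 189, 567]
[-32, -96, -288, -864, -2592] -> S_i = -32*3^i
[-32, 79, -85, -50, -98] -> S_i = Random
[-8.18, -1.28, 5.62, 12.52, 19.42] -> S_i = -8.18 + 6.90*i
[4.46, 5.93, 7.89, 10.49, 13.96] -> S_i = 4.46*1.33^i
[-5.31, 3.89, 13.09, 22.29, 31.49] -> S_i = -5.31 + 9.20*i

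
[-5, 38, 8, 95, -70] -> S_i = Random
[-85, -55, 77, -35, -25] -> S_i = Random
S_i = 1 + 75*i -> [1, 76, 151, 226, 301]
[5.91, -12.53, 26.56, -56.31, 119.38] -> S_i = 5.91*(-2.12)^i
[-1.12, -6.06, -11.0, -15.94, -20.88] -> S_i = -1.12 + -4.94*i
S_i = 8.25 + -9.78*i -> [8.25, -1.53, -11.31, -21.09, -30.87]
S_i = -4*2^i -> [-4, -8, -16, -32, -64]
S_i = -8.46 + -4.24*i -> [-8.46, -12.7, -16.94, -21.18, -25.42]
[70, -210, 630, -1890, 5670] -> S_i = 70*-3^i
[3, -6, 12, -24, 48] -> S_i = 3*-2^i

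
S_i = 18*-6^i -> [18, -108, 648, -3888, 23328]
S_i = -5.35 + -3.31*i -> [-5.35, -8.66, -11.97, -15.28, -18.59]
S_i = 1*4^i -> [1, 4, 16, 64, 256]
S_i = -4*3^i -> [-4, -12, -36, -108, -324]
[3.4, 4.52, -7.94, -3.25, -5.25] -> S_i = Random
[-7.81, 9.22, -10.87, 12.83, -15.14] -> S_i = -7.81*(-1.18)^i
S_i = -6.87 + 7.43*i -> [-6.87, 0.56, 7.99, 15.42, 22.85]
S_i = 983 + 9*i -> [983, 992, 1001, 1010, 1019]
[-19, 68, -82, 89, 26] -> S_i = Random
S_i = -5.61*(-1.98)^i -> [-5.61, 11.11, -21.99, 43.55, -86.22]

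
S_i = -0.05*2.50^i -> [-0.05, -0.12, -0.31, -0.78, -1.95]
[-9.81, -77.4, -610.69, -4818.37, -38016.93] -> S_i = -9.81*7.89^i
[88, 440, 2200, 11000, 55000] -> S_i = 88*5^i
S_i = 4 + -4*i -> [4, 0, -4, -8, -12]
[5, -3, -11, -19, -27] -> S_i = 5 + -8*i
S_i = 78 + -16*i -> [78, 62, 46, 30, 14]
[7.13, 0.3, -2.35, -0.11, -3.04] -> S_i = Random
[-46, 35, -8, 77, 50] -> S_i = Random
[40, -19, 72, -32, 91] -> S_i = Random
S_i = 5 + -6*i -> [5, -1, -7, -13, -19]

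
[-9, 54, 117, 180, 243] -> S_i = -9 + 63*i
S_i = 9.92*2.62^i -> [9.92, 25.99, 68.09, 178.41, 467.43]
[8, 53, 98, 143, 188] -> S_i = 8 + 45*i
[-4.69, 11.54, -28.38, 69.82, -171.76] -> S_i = -4.69*(-2.46)^i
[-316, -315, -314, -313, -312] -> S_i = -316 + 1*i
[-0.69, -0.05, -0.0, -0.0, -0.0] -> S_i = -0.69*0.07^i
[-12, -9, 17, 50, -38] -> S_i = Random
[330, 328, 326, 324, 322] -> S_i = 330 + -2*i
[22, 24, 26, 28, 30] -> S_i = 22 + 2*i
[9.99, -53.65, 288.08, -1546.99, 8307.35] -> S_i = 9.99*(-5.37)^i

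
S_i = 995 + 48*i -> [995, 1043, 1091, 1139, 1187]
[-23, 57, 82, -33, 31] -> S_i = Random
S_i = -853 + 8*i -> [-853, -845, -837, -829, -821]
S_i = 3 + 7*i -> [3, 10, 17, 24, 31]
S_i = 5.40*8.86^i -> [5.4, 47.84, 423.9, 3755.73, 33275.81]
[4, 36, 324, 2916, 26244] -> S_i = 4*9^i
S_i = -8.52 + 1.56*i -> [-8.52, -6.96, -5.4, -3.84, -2.28]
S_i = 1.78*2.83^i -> [1.78, 5.04, 14.26, 40.34, 114.17]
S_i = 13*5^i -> [13, 65, 325, 1625, 8125]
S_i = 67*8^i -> [67, 536, 4288, 34304, 274432]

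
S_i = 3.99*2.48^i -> [3.99, 9.9, 24.54, 60.86, 150.93]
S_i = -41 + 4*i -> [-41, -37, -33, -29, -25]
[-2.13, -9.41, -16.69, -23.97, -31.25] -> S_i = -2.13 + -7.28*i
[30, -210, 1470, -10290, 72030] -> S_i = 30*-7^i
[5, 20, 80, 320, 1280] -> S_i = 5*4^i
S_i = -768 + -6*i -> [-768, -774, -780, -786, -792]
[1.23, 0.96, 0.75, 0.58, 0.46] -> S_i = 1.23*0.78^i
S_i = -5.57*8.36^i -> [-5.57, -46.57, -389.29, -3254.42, -27206.98]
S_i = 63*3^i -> [63, 189, 567, 1701, 5103]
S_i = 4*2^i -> [4, 8, 16, 32, 64]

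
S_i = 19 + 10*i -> [19, 29, 39, 49, 59]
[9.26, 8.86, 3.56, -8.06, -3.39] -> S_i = Random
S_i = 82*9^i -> [82, 738, 6642, 59778, 538002]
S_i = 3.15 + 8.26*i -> [3.15, 11.41, 19.67, 27.93, 36.19]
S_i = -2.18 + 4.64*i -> [-2.18, 2.46, 7.1, 11.74, 16.38]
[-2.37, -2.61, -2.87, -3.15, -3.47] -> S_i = -2.37*1.10^i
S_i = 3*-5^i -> [3, -15, 75, -375, 1875]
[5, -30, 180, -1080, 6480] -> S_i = 5*-6^i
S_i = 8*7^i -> [8, 56, 392, 2744, 19208]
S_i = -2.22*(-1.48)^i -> [-2.22, 3.29, -4.86, 7.2, -10.65]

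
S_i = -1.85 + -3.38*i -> [-1.85, -5.23, -8.61, -11.99, -15.37]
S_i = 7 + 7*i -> [7, 14, 21, 28, 35]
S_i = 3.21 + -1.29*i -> [3.21, 1.92, 0.63, -0.66, -1.95]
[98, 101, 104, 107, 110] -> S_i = 98 + 3*i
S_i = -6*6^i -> [-6, -36, -216, -1296, -7776]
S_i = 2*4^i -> [2, 8, 32, 128, 512]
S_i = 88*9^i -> [88, 792, 7128, 64152, 577368]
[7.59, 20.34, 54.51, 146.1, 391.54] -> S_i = 7.59*2.68^i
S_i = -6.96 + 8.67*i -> [-6.96, 1.71, 10.38, 19.05, 27.72]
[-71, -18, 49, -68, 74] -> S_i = Random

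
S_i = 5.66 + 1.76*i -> [5.66, 7.42, 9.18, 10.94, 12.7]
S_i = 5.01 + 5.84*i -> [5.01, 10.85, 16.69, 22.53, 28.37]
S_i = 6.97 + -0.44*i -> [6.97, 6.53, 6.09, 5.65, 5.21]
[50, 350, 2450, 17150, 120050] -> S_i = 50*7^i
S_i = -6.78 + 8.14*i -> [-6.78, 1.36, 9.5, 17.64, 25.78]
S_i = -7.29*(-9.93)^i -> [-7.29, 72.39, -718.83, 7137.98, -70880.13]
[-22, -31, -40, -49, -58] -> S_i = -22 + -9*i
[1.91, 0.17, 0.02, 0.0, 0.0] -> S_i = 1.91*0.09^i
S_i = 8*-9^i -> [8, -72, 648, -5832, 52488]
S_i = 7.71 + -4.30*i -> [7.71, 3.41, -0.89, -5.19, -9.49]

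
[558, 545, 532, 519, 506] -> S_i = 558 + -13*i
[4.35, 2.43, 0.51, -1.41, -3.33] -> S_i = 4.35 + -1.92*i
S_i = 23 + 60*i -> [23, 83, 143, 203, 263]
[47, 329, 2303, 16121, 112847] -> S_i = 47*7^i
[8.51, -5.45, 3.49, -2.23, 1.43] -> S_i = 8.51*(-0.64)^i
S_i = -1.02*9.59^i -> [-1.02, -9.78, -93.81, -899.61, -8627.29]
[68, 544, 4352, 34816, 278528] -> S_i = 68*8^i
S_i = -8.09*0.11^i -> [-8.09, -0.89, -0.1, -0.01, -0.0]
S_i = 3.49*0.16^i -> [3.49, 0.56, 0.09, 0.01, 0.0]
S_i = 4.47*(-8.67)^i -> [4.47, -38.75, 336.0, -2913.16, 25257.12]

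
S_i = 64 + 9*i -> [64, 73, 82, 91, 100]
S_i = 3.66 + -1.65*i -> [3.66, 2.01, 0.36, -1.29, -2.94]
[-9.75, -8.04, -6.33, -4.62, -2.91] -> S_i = -9.75 + 1.71*i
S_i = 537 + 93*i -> [537, 630, 723, 816, 909]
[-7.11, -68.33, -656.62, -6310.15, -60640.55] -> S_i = -7.11*9.61^i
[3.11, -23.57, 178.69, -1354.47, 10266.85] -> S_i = 3.11*(-7.58)^i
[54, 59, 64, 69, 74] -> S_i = 54 + 5*i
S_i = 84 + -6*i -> [84, 78, 72, 66, 60]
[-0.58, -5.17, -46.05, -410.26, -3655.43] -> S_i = -0.58*8.91^i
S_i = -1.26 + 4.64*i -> [-1.26, 3.38, 8.02, 12.66, 17.3]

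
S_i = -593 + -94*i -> [-593, -687, -781, -875, -969]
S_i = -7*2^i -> [-7, -14, -28, -56, -112]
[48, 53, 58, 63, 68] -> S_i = 48 + 5*i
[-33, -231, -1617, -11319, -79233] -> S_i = -33*7^i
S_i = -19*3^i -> [-19, -57, -171, -513, -1539]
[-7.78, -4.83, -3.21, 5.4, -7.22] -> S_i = Random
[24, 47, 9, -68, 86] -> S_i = Random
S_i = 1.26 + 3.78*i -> [1.26, 5.04, 8.82, 12.6, 16.38]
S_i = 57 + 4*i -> [57, 61, 65, 69, 73]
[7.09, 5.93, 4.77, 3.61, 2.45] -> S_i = 7.09 + -1.16*i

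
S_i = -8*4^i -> [-8, -32, -128, -512, -2048]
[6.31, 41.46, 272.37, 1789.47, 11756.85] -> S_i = 6.31*6.57^i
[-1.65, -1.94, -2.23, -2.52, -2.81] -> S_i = -1.65 + -0.29*i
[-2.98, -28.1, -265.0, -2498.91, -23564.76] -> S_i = -2.98*9.43^i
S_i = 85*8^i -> [85, 680, 5440, 43520, 348160]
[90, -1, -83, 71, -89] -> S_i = Random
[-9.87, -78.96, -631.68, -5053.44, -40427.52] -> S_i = -9.87*8.00^i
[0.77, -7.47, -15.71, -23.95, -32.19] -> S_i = 0.77 + -8.24*i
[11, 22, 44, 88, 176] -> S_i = 11*2^i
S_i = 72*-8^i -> [72, -576, 4608, -36864, 294912]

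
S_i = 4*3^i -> [4, 12, 36, 108, 324]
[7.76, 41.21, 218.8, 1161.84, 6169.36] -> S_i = 7.76*5.31^i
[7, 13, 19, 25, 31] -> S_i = 7 + 6*i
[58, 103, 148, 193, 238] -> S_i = 58 + 45*i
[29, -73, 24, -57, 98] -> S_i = Random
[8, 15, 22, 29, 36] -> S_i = 8 + 7*i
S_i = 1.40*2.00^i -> [1.4, 2.8, 5.6, 11.2, 22.4]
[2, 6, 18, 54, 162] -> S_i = 2*3^i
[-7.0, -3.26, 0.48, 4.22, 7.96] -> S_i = -7.00 + 3.74*i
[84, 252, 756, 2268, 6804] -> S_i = 84*3^i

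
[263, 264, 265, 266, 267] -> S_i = 263 + 1*i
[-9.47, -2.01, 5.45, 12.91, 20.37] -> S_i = -9.47 + 7.46*i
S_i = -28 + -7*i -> [-28, -35, -42, -49, -56]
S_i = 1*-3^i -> [1, -3, 9, -27, 81]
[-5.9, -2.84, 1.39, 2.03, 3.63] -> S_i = Random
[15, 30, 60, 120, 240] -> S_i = 15*2^i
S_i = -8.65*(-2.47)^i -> [-8.65, 21.37, -52.77, 130.35, -321.96]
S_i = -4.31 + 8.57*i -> [-4.31, 4.26, 12.83, 21.4, 29.97]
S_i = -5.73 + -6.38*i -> [-5.73, -12.11, -18.49, -24.87, -31.25]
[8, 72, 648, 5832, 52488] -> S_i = 8*9^i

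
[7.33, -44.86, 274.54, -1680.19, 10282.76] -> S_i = 7.33*(-6.12)^i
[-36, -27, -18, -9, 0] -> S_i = -36 + 9*i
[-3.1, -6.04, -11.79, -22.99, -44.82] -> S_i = -3.10*1.95^i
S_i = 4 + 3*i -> [4, 7, 10, 13, 16]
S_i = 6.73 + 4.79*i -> [6.73, 11.52, 16.31, 21.1, 25.89]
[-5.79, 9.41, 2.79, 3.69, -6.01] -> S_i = Random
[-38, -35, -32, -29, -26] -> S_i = -38 + 3*i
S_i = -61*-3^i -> [-61, 183, -549, 1647, -4941]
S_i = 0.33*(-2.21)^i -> [0.33, -0.73, 1.61, -3.56, 7.87]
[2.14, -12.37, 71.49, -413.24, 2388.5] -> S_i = 2.14*(-5.78)^i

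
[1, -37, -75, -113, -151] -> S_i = 1 + -38*i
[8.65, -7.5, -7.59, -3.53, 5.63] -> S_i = Random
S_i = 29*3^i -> [29, 87, 261, 783, 2349]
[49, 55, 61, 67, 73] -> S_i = 49 + 6*i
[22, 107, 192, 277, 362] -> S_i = 22 + 85*i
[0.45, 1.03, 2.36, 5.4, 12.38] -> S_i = 0.45*2.29^i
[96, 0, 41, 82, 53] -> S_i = Random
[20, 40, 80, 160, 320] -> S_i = 20*2^i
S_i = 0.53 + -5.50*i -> [0.53, -4.97, -10.47, -15.97, -21.47]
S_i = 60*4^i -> [60, 240, 960, 3840, 15360]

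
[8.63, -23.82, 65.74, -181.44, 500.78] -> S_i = 8.63*(-2.76)^i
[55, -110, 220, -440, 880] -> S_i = 55*-2^i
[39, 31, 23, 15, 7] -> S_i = 39 + -8*i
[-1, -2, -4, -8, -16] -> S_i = -1*2^i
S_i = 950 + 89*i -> [950, 1039, 1128, 1217, 1306]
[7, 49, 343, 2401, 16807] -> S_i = 7*7^i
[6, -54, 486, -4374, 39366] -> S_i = 6*-9^i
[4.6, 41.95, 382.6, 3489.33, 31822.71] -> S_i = 4.60*9.12^i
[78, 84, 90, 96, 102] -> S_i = 78 + 6*i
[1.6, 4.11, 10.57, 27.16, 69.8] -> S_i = 1.60*2.57^i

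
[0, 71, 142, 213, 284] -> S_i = 0 + 71*i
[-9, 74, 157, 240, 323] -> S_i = -9 + 83*i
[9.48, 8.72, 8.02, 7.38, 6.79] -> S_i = 9.48*0.92^i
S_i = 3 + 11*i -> [3, 14, 25, 36, 47]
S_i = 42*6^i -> [42, 252, 1512, 9072, 54432]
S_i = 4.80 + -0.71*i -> [4.8, 4.09, 3.38, 2.67, 1.96]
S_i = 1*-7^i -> [1, -7, 49, -343, 2401]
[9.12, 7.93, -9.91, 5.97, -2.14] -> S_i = Random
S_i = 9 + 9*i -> [9, 18, 27, 36, 45]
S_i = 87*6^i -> [87, 522, 3132, 18792, 112752]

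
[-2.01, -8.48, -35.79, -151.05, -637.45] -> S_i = -2.01*4.22^i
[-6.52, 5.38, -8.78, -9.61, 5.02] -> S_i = Random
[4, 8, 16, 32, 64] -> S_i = 4*2^i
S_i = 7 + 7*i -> [7, 14, 21, 28, 35]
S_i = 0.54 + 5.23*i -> [0.54, 5.77, 11.0, 16.23, 21.46]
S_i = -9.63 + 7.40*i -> [-9.63, -2.23, 5.17, 12.57, 19.97]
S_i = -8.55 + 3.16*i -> [-8.55, -5.39, -2.23, 0.93, 4.09]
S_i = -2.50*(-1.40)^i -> [-2.5, 3.5, -4.9, 6.86, -9.6]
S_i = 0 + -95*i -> [0, -95, -190, -285, -380]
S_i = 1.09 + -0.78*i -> [1.09, 0.31, -0.47, -1.25, -2.03]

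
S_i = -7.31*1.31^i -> [-7.31, -9.58, -12.54, -16.43, -21.53]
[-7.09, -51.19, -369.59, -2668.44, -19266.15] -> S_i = -7.09*7.22^i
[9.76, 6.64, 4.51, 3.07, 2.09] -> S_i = 9.76*0.68^i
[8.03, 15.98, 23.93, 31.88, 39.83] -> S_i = 8.03 + 7.95*i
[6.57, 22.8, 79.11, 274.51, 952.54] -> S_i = 6.57*3.47^i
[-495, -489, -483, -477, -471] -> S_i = -495 + 6*i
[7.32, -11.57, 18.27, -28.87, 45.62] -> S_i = 7.32*(-1.58)^i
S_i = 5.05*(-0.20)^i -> [5.05, -1.01, 0.2, -0.04, 0.01]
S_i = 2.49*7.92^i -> [2.49, 19.72, 156.19, 1237.01, 9797.16]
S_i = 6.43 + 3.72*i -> [6.43, 10.15, 13.87, 17.59, 21.31]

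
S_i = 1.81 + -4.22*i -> [1.81, -2.41, -6.63, -10.85, -15.07]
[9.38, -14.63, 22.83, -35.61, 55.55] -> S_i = 9.38*(-1.56)^i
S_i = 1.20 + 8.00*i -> [1.2, 9.2, 17.2, 25.2, 33.2]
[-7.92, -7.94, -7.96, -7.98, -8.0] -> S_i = -7.92 + -0.02*i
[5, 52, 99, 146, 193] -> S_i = 5 + 47*i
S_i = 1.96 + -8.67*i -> [1.96, -6.71, -15.38, -24.05, -32.72]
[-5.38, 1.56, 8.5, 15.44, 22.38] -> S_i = -5.38 + 6.94*i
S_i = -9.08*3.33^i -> [-9.08, -30.24, -100.69, -335.29, -1116.51]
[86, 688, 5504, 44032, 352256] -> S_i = 86*8^i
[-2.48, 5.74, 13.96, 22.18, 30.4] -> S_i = -2.48 + 8.22*i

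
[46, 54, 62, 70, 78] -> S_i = 46 + 8*i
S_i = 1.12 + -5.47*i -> [1.12, -4.35, -9.82, -15.29, -20.76]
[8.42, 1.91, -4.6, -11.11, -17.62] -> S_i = 8.42 + -6.51*i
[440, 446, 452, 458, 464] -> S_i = 440 + 6*i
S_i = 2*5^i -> [2, 10, 50, 250, 1250]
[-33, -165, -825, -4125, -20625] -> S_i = -33*5^i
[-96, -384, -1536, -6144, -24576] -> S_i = -96*4^i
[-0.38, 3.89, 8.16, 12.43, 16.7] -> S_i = -0.38 + 4.27*i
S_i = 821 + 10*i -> [821, 831, 841, 851, 861]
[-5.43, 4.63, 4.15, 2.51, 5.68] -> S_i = Random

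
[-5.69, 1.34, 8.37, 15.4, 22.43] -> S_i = -5.69 + 7.03*i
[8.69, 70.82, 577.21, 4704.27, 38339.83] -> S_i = 8.69*8.15^i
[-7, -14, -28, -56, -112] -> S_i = -7*2^i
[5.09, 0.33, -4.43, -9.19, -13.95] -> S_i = 5.09 + -4.76*i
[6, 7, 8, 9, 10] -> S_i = 6 + 1*i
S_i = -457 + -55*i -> [-457, -512, -567, -622, -677]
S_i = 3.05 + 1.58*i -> [3.05, 4.63, 6.21, 7.79, 9.37]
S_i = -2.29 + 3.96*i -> [-2.29, 1.67, 5.63, 9.59, 13.55]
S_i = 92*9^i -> [92, 828, 7452, 67068, 603612]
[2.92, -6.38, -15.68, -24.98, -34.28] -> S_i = 2.92 + -9.30*i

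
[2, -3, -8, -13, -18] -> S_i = 2 + -5*i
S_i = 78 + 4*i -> [78, 82, 86, 90, 94]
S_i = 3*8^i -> [3, 24, 192, 1536, 12288]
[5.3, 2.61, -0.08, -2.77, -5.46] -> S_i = 5.30 + -2.69*i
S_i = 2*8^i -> [2, 16, 128, 1024, 8192]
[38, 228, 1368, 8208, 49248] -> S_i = 38*6^i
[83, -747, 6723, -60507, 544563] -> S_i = 83*-9^i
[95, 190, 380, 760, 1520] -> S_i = 95*2^i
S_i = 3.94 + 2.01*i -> [3.94, 5.95, 7.96, 9.97, 11.98]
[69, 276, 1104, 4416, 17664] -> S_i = 69*4^i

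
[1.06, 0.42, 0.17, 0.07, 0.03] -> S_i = 1.06*0.40^i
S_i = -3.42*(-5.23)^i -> [-3.42, 17.89, -93.55, 489.25, -2558.78]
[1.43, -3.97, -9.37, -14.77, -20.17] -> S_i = 1.43 + -5.40*i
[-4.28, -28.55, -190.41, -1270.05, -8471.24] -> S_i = -4.28*6.67^i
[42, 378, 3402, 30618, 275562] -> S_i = 42*9^i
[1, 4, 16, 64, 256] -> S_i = 1*4^i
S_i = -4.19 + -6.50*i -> [-4.19, -10.69, -17.19, -23.69, -30.19]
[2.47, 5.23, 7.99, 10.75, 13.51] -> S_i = 2.47 + 2.76*i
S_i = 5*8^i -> [5, 40, 320, 2560, 20480]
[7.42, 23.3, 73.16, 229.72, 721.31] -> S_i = 7.42*3.14^i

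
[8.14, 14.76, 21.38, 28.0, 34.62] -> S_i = 8.14 + 6.62*i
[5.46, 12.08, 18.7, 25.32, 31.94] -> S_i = 5.46 + 6.62*i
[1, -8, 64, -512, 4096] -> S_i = 1*-8^i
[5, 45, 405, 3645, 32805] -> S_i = 5*9^i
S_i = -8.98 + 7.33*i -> [-8.98, -1.65, 5.68, 13.01, 20.34]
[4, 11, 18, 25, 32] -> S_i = 4 + 7*i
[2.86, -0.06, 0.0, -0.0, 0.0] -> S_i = 2.86*(-0.02)^i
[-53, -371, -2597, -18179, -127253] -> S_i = -53*7^i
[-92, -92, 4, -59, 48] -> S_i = Random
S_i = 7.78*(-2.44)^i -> [7.78, -18.98, 46.32, -113.02, 275.76]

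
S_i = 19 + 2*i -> [19, 21, 23, 25, 27]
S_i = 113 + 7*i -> [113, 120, 127, 134, 141]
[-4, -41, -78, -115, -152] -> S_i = -4 + -37*i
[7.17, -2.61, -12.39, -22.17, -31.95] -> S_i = 7.17 + -9.78*i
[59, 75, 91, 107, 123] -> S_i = 59 + 16*i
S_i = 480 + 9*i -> [480, 489, 498, 507, 516]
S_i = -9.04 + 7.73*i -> [-9.04, -1.31, 6.42, 14.15, 21.88]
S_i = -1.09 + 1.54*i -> [-1.09, 0.45, 1.99, 3.53, 5.07]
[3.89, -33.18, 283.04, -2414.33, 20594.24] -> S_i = 3.89*(-8.53)^i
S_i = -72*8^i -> [-72, -576, -4608, -36864, -294912]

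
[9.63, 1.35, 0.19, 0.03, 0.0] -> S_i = 9.63*0.14^i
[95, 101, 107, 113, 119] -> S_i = 95 + 6*i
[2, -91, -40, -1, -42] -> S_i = Random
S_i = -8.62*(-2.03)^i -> [-8.62, 17.5, -35.52, 72.11, -146.38]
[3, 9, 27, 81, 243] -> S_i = 3*3^i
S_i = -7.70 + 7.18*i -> [-7.7, -0.52, 6.66, 13.84, 21.02]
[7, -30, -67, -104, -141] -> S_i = 7 + -37*i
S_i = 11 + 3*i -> [11, 14, 17, 20, 23]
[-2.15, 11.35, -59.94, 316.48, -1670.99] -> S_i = -2.15*(-5.28)^i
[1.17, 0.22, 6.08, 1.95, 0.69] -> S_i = Random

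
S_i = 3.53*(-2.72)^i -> [3.53, -9.6, 26.12, -71.04, 193.22]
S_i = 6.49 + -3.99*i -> [6.49, 2.5, -1.49, -5.48, -9.47]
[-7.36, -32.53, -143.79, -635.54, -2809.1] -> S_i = -7.36*4.42^i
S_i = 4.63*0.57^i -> [4.63, 2.64, 1.5, 0.86, 0.49]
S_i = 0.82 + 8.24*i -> [0.82, 9.06, 17.3, 25.54, 33.78]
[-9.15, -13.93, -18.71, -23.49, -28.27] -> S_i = -9.15 + -4.78*i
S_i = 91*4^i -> [91, 364, 1456, 5824, 23296]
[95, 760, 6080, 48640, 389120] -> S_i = 95*8^i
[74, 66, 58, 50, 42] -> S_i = 74 + -8*i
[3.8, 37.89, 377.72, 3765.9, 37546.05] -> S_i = 3.80*9.97^i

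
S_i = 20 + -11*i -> [20, 9, -2, -13, -24]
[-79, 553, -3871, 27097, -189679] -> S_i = -79*-7^i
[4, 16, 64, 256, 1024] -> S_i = 4*4^i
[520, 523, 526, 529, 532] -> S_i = 520 + 3*i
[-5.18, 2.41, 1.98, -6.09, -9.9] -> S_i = Random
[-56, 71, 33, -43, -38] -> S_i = Random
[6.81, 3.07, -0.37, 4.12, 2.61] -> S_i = Random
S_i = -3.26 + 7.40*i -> [-3.26, 4.14, 11.54, 18.94, 26.34]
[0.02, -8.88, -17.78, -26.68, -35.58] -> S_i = 0.02 + -8.90*i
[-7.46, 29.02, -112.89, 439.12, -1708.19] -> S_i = -7.46*(-3.89)^i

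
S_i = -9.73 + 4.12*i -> [-9.73, -5.61, -1.49, 2.63, 6.75]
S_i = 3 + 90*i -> [3, 93, 183, 273, 363]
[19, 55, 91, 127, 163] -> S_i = 19 + 36*i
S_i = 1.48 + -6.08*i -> [1.48, -4.6, -10.68, -16.76, -22.84]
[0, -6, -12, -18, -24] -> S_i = 0 + -6*i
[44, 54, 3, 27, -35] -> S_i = Random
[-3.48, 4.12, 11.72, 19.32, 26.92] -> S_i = -3.48 + 7.60*i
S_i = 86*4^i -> [86, 344, 1376, 5504, 22016]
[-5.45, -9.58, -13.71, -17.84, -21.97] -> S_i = -5.45 + -4.13*i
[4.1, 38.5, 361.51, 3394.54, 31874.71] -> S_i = 4.10*9.39^i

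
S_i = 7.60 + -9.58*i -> [7.6, -1.98, -11.56, -21.14, -30.72]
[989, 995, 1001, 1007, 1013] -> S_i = 989 + 6*i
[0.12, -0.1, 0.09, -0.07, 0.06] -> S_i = 0.12*(-0.85)^i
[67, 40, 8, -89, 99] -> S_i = Random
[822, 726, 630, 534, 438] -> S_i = 822 + -96*i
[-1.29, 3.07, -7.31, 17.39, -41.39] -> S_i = -1.29*(-2.38)^i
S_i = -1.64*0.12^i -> [-1.64, -0.2, -0.02, -0.0, -0.0]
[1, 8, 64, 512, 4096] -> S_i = 1*8^i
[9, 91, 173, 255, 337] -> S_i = 9 + 82*i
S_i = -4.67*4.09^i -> [-4.67, -19.1, -78.12, -319.51, -1306.8]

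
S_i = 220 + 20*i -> [220, 240, 260, 280, 300]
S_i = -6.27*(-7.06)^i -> [-6.27, 44.27, -312.52, 2206.39, -15577.09]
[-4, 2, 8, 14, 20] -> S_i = -4 + 6*i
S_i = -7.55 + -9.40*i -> [-7.55, -16.95, -26.35, -35.75, -45.15]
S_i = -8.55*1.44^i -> [-8.55, -12.31, -17.73, -25.53, -36.76]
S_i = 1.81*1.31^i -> [1.81, 2.37, 3.11, 4.07, 5.33]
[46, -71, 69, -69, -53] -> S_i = Random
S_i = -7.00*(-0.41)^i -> [-7.0, 2.87, -1.18, 0.48, -0.2]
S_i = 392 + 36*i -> [392, 428, 464, 500, 536]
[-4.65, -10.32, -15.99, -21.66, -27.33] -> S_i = -4.65 + -5.67*i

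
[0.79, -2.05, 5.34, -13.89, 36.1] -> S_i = 0.79*(-2.60)^i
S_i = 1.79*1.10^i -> [1.79, 1.97, 2.17, 2.38, 2.62]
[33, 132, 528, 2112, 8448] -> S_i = 33*4^i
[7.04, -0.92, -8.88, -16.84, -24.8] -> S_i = 7.04 + -7.96*i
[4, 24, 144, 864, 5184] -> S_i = 4*6^i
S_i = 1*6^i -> [1, 6, 36, 216, 1296]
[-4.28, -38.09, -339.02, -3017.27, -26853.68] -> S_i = -4.28*8.90^i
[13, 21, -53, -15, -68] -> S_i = Random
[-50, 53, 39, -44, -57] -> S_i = Random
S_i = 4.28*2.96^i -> [4.28, 12.67, 37.5, 111.0, 328.56]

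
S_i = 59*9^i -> [59, 531, 4779, 43011, 387099]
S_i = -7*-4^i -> [-7, 28, -112, 448, -1792]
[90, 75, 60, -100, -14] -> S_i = Random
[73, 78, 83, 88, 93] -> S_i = 73 + 5*i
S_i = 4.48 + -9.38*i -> [4.48, -4.9, -14.28, -23.66, -33.04]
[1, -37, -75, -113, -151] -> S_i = 1 + -38*i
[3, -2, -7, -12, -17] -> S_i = 3 + -5*i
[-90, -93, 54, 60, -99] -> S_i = Random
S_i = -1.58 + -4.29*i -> [-1.58, -5.87, -10.16, -14.45, -18.74]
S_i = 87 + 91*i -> [87, 178, 269, 360, 451]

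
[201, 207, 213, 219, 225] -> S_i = 201 + 6*i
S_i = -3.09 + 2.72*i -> [-3.09, -0.37, 2.35, 5.07, 7.79]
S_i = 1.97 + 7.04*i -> [1.97, 9.01, 16.05, 23.09, 30.13]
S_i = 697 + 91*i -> [697, 788, 879, 970, 1061]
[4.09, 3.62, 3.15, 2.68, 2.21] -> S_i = 4.09 + -0.47*i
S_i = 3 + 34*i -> [3, 37, 71, 105, 139]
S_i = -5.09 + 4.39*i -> [-5.09, -0.7, 3.69, 8.08, 12.47]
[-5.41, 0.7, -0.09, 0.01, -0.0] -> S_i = -5.41*(-0.13)^i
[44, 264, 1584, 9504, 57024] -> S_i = 44*6^i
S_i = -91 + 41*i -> [-91, -50, -9, 32, 73]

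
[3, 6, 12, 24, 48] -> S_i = 3*2^i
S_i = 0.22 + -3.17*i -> [0.22, -2.95, -6.12, -9.29, -12.46]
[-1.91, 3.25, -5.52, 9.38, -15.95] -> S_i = -1.91*(-1.70)^i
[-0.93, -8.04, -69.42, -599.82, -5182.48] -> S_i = -0.93*8.64^i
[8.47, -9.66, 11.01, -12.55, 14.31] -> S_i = 8.47*(-1.14)^i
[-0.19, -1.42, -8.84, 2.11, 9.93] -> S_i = Random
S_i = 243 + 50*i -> [243, 293, 343, 393, 443]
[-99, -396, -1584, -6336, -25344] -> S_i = -99*4^i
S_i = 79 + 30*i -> [79, 109, 139, 169, 199]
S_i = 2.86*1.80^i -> [2.86, 5.15, 9.27, 16.68, 30.02]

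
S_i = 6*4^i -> [6, 24, 96, 384, 1536]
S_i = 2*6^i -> [2, 12, 72, 432, 2592]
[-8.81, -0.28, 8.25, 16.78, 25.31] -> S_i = -8.81 + 8.53*i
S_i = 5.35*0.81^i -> [5.35, 4.33, 3.51, 2.84, 2.3]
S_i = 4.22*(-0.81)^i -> [4.22, -3.42, 2.77, -2.24, 1.82]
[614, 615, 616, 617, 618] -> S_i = 614 + 1*i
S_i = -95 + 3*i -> [-95, -92, -89, -86, -83]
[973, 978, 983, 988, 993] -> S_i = 973 + 5*i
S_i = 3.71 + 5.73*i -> [3.71, 9.44, 15.17, 20.9, 26.63]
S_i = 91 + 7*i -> [91, 98, 105, 112, 119]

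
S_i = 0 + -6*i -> [0, -6, -12, -18, -24]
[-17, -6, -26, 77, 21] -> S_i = Random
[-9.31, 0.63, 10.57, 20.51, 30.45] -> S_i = -9.31 + 9.94*i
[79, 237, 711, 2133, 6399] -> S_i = 79*3^i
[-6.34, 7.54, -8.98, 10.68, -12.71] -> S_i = -6.34*(-1.19)^i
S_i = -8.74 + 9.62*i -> [-8.74, 0.88, 10.5, 20.12, 29.74]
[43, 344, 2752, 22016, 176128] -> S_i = 43*8^i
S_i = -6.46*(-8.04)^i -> [-6.46, 51.94, -417.58, 3357.38, -26993.35]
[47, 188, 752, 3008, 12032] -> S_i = 47*4^i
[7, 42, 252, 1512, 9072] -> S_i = 7*6^i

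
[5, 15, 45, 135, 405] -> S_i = 5*3^i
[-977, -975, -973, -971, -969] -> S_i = -977 + 2*i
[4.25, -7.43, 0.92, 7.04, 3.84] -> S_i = Random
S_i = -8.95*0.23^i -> [-8.95, -2.06, -0.47, -0.11, -0.03]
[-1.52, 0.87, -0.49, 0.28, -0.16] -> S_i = -1.52*(-0.57)^i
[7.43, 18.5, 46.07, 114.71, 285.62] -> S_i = 7.43*2.49^i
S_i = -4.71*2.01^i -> [-4.71, -9.47, -19.03, -38.25, -76.88]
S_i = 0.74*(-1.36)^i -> [0.74, -1.01, 1.37, -1.86, 2.53]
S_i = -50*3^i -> [-50, -150, -450, -1350, -4050]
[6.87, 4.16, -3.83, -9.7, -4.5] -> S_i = Random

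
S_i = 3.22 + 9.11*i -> [3.22, 12.33, 21.44, 30.55, 39.66]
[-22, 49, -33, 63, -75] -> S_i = Random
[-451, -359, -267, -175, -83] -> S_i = -451 + 92*i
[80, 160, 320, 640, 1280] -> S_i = 80*2^i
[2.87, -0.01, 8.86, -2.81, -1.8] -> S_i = Random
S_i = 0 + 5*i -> [0, 5, 10, 15, 20]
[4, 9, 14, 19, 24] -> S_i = 4 + 5*i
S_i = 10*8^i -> [10, 80, 640, 5120, 40960]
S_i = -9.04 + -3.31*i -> [-9.04, -12.35, -15.66, -18.97, -22.28]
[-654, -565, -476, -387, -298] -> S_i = -654 + 89*i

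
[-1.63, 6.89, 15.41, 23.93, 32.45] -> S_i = -1.63 + 8.52*i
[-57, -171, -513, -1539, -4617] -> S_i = -57*3^i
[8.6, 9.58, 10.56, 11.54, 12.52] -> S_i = 8.60 + 0.98*i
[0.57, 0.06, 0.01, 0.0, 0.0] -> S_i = 0.57*0.10^i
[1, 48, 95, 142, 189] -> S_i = 1 + 47*i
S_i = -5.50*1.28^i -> [-5.5, -7.04, -9.01, -11.53, -14.76]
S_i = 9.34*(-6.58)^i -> [9.34, -61.46, 404.39, -2660.88, 17508.56]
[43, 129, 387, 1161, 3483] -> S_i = 43*3^i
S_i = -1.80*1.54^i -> [-1.8, -2.77, -4.27, -6.57, -10.12]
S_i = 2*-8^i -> [2, -16, 128, -1024, 8192]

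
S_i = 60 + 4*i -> [60, 64, 68, 72, 76]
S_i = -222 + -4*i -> [-222, -226, -230, -234, -238]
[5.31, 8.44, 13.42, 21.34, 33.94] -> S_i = 5.31*1.59^i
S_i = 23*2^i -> [23, 46, 92, 184, 368]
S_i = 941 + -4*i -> [941, 937, 933, 929, 925]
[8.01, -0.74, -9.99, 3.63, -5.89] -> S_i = Random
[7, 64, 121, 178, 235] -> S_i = 7 + 57*i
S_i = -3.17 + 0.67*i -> [-3.17, -2.5, -1.83, -1.16, -0.49]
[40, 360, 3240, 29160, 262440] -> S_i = 40*9^i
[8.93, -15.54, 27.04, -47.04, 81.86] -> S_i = 8.93*(-1.74)^i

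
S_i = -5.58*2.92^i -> [-5.58, -16.29, -47.58, -138.93, -405.66]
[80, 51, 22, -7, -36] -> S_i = 80 + -29*i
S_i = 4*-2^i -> [4, -8, 16, -32, 64]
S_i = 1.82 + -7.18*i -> [1.82, -5.36, -12.54, -19.72, -26.9]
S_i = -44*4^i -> [-44, -176, -704, -2816, -11264]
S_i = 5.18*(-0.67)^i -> [5.18, -3.47, 2.33, -1.56, 1.04]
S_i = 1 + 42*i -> [1, 43, 85, 127, 169]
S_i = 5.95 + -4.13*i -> [5.95, 1.82, -2.31, -6.44, -10.57]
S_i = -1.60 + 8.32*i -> [-1.6, 6.72, 15.04, 23.36, 31.68]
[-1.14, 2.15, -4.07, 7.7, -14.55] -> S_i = -1.14*(-1.89)^i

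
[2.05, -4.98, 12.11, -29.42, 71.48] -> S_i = 2.05*(-2.43)^i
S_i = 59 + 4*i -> [59, 63, 67, 71, 75]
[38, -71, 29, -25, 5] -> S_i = Random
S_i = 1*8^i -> [1, 8, 64, 512, 4096]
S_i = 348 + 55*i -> [348, 403, 458, 513, 568]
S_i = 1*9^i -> [1, 9, 81, 729, 6561]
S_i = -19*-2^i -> [-19, 38, -76, 152, -304]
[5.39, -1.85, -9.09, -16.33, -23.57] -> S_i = 5.39 + -7.24*i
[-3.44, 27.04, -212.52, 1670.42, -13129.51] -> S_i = -3.44*(-7.86)^i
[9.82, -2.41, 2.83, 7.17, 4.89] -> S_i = Random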